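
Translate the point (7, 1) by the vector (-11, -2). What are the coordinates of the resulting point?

Translation by (-11, -2) (homogeneous matrix [[1, 0, -11], [0, 1, -2], [0, 0, 1]]):
x' = 7 + -11 = -4
y' = 1 + -2 = -1
Result: (-4, -1)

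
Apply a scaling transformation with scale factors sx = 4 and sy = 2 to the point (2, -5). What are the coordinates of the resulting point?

Scaling matrix:
[[4, 0], [0, 2]]
Result: (2 × 4, -5 × 2) = (8, -10)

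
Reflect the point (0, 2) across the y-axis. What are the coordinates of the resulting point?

Reflection across y-axis: (0, 2) → (0, 2)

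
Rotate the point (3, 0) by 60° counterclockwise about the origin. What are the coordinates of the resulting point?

Rotation matrix for 60°: [[cos 60°, -sin 60°], [sin 60°, cos 60°]] ≈ [[0.500000, -0.866025], [0.866025, 0.500000]]
[[0.500000, -0.866025], [0.866025, 0.500000]] × [3, 0]ᵀ ≈ [1.5000, 2.5981]ᵀ
Result: (1.5000, 2.5981)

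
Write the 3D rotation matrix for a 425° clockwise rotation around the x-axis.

Rotation matrix for clockwise 425° around x-axis:
A clockwise rotation by 425° is a counterclockwise rotation by -425°.
cos(-425°) = 0.4226, sin(-425°) = -0.9063
Result: [[1, 0, 0], [0, 0.4226, 0.9063], [0, -0.9063, 0.4226]]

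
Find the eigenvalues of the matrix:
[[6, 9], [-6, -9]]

Characteristic equation: det(A - λI) = 0
λ² - (trace)λ + (det) = 0
trace = 6 + -9 = -3, det = (6)(-9) - (9)(-6) = 0
λ² - (-3)λ + (0) = 0
λ = (-3 ± √((-3)² - 4·(0))) / 2 = (-3 ± √9) / 2
Solving: λ = -3, 0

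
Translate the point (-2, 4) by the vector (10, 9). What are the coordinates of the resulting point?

Translation by (10, 9) (homogeneous matrix [[1, 0, 10], [0, 1, 9], [0, 0, 1]]):
x' = -2 + 10 = 8
y' = 4 + 9 = 13
Result: (8, 13)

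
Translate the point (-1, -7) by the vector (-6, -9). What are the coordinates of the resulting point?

Translation by (-6, -9) (homogeneous matrix [[1, 0, -6], [0, 1, -9], [0, 0, 1]]):
x' = -1 + -6 = -7
y' = -7 + -9 = -16
Result: (-7, -16)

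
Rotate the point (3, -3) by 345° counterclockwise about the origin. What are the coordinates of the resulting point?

Rotation matrix for 345°: [[cos 345°, -sin 345°], [sin 345°, cos 345°]] ≈ [[0.965926, 0.258819], [-0.258819, 0.965926]]
[[0.965926, 0.258819], [-0.258819, 0.965926]] × [3, -3]ᵀ ≈ [2.1213, -3.6742]ᵀ
Result: (2.1213, -3.6742)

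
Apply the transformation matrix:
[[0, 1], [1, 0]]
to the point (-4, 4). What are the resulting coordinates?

Matrix multiplication:
[[0, 1], [1, 0]] × [-4, 4]ᵀ
= [(0)(-4) + (1)(4), (1)(-4) + (0)(4)]ᵀ
= [4, -4]ᵀ
Result: (4, -4)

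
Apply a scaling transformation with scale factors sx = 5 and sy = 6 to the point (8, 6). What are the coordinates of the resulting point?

Scaling matrix:
[[5, 0], [0, 6]]
Result: (8 × 5, 6 × 6) = (40, 36)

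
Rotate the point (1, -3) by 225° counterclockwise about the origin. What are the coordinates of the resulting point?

Rotation matrix for 225°: [[cos 225°, -sin 225°], [sin 225°, cos 225°]] ≈ [[-0.707107, 0.707107], [-0.707107, -0.707107]]
[[-0.707107, 0.707107], [-0.707107, -0.707107]] × [1, -3]ᵀ ≈ [-2.8284, 1.4142]ᵀ
Result: (-2.8284, 1.4142)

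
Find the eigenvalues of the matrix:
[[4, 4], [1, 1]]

Characteristic equation: det(A - λI) = 0
λ² - (trace)λ + (det) = 0
trace = 4 + 1 = 5, det = (4)(1) - (4)(1) = 0
λ² - (5)λ + (0) = 0
λ = (5 ± √((5)² - 4·(0))) / 2 = (5 ± √25) / 2
Solving: λ = 0, 5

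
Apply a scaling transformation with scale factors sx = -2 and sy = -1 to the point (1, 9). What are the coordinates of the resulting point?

Scaling matrix:
[[-2, 0], [0, -1]]
Result: (1 × -2, 9 × -1) = (-2, -9)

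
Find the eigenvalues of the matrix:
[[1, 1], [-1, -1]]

Characteristic equation: det(A - λI) = 0
λ² - (trace)λ + (det) = 0
trace = 1 + -1 = 0, det = (1)(-1) - (1)(-1) = 0
λ² - (0)λ + (0) = 0
λ = (0 ± √((0)² - 4·(0))) / 2 = (0 ± √0) / 2
Solving: λ = 0, 0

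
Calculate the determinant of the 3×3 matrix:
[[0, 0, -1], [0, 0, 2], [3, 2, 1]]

Expansion along first row:
det = 0·det([[0,2],[2,1]]) - 0·det([[0,2],[3,1]]) + -1·det([[0,0],[3,2]])
    = 0·(0·1 - 2·2) - 0·(0·1 - 2·3) + -1·(0·2 - 0·3)
    = 0·-4 - 0·-6 + -1·0
    = 0 + 0 + 0 = 0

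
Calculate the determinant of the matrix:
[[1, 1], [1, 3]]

For a 2×2 matrix [[a, b], [c, d]], det = ad - bc
det = (1)(3) - (1)(1) = 3 - 1 = 2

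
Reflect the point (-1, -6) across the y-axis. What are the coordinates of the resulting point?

Reflection across y-axis: (-1, -6) → (1, -6)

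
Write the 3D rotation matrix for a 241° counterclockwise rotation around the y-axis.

Rotation matrix for counterclockwise 241° around y-axis:
cos(241°) = -0.4848, sin(241°) = -0.8746
Result: [[-0.4848, 0, -0.8746], [0, 1, 0], [0.8746, 0, -0.4848]]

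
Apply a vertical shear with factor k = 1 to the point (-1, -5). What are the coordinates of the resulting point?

Shear matrix for vertical shear with factor k = 1:
[[1, 0], [1, 1]]
Result: (-1, -5) → (-1, -6)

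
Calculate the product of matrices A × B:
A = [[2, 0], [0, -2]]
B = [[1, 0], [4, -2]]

Matrix multiplication:
C[0][0] = 2×1 + 0×4 = 2
C[0][1] = 2×0 + 0×-2 = 0
C[1][0] = 0×1 + -2×4 = -8
C[1][1] = 0×0 + -2×-2 = 4
Result: [[2, 0], [-8, 4]]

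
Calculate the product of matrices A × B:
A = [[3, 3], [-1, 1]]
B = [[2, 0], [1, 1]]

Matrix multiplication:
C[0][0] = 3×2 + 3×1 = 9
C[0][1] = 3×0 + 3×1 = 3
C[1][0] = -1×2 + 1×1 = -1
C[1][1] = -1×0 + 1×1 = 1
Result: [[9, 3], [-1, 1]]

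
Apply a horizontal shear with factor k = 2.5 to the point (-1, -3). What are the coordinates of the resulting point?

Shear matrix for horizontal shear with factor k = 2.5:
[[1, 2.50], [0, 1]]
Result: (-1, -3) → (-8.5, -3)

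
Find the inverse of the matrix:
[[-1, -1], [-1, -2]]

For [[a,b],[c,d]], inverse = (1/det)·[[d,-b],[-c,a]]
det = (-1)(-2) - (-1)(-1) = 2 - 1 = 1
Inverse = [[-2, 1], [1, -1]]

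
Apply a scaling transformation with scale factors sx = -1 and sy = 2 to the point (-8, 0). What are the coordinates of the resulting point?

Scaling matrix:
[[-1, 0], [0, 2]]
Result: (-8 × -1, 0 × 2) = (8, 0)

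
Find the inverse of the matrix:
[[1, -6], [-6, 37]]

For [[a,b],[c,d]], inverse = (1/det)·[[d,-b],[-c,a]]
det = (1)(37) - (-6)(-6) = 37 - 36 = 1
Inverse = [[37, 6], [6, 1]]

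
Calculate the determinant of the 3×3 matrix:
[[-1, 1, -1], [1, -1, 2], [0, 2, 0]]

Expansion along first row:
det = -1·det([[-1,2],[2,0]]) - 1·det([[1,2],[0,0]]) + -1·det([[1,-1],[0,2]])
    = -1·(-1·0 - 2·2) - 1·(1·0 - 2·0) + -1·(1·2 - -1·0)
    = -1·-4 - 1·0 + -1·2
    = 4 + 0 + -2 = 2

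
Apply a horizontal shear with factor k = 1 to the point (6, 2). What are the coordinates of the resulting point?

Shear matrix for horizontal shear with factor k = 1:
[[1, 1], [0, 1]]
Result: (6, 2) → (8, 2)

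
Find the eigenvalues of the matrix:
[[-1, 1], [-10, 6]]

Characteristic equation: det(A - λI) = 0
λ² - (trace)λ + (det) = 0
trace = -1 + 6 = 5, det = (-1)(6) - (1)(-10) = 4
λ² - (5)λ + (4) = 0
λ = (5 ± √((5)² - 4·(4))) / 2 = (5 ± √9) / 2
Solving: λ = 1, 4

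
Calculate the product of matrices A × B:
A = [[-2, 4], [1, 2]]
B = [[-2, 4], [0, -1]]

Matrix multiplication:
C[0][0] = -2×-2 + 4×0 = 4
C[0][1] = -2×4 + 4×-1 = -12
C[1][0] = 1×-2 + 2×0 = -2
C[1][1] = 1×4 + 2×-1 = 2
Result: [[4, -12], [-2, 2]]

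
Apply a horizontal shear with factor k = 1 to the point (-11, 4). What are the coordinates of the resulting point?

Shear matrix for horizontal shear with factor k = 1:
[[1, 1], [0, 1]]
Result: (-11, 4) → (-7, 4)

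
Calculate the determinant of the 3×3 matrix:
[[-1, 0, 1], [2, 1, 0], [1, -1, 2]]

Expansion along first row:
det = -1·det([[1,0],[-1,2]]) - 0·det([[2,0],[1,2]]) + 1·det([[2,1],[1,-1]])
    = -1·(1·2 - 0·-1) - 0·(2·2 - 0·1) + 1·(2·-1 - 1·1)
    = -1·2 - 0·4 + 1·-3
    = -2 + 0 + -3 = -5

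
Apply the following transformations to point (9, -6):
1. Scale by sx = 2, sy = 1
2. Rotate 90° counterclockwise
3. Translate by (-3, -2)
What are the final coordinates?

Step 1: Scale → (18, -6)
Step 2: Rotate 90° → (6, 18)
Step 3: Translate → (3, 16)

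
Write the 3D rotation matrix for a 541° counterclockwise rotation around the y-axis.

Rotation matrix for counterclockwise 541° around y-axis:
cos(541°) = -0.9998, sin(541°) = -0.0175
Result: [[-0.9998, 0, -0.0175], [0, 1, 0], [0.0175, 0, -0.9998]]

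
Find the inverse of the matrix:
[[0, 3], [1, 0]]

For [[a,b],[c,d]], inverse = (1/det)·[[d,-b],[-c,a]]
det = (0)(0) - (3)(1) = 0 - 3 = -3
Inverse = (1/-3)·[[0, -3], [-1, 0]]
= [[0, 1], [1/3, 0]]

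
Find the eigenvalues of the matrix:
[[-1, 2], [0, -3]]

Characteristic equation: det(A - λI) = 0
λ² - (trace)λ + (det) = 0
trace = -1 + -3 = -4, det = (-1)(-3) - (2)(0) = 3
λ² - (-4)λ + (3) = 0
λ = (-4 ± √((-4)² - 4·(3))) / 2 = (-4 ± √4) / 2
Solving: λ = -3, -1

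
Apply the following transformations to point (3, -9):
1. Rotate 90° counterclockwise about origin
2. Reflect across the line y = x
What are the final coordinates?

Step 1: Rotate 90° → (9, 3)
Step 2: Reflect across line y = x → (3, 9)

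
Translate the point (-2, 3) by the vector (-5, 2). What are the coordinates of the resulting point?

Translation by (-5, 2) (homogeneous matrix [[1, 0, -5], [0, 1, 2], [0, 0, 1]]):
x' = -2 + -5 = -7
y' = 3 + 2 = 5
Result: (-7, 5)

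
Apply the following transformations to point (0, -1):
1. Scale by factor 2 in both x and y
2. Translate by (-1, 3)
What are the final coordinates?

Step 1: Scale (0, -1) by 2 → (0, -2)
Step 2: Translate by (-1, 3) → (-1, 1)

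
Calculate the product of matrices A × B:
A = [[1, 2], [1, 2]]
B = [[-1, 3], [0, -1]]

Matrix multiplication:
C[0][0] = 1×-1 + 2×0 = -1
C[0][1] = 1×3 + 2×-1 = 1
C[1][0] = 1×-1 + 2×0 = -1
C[1][1] = 1×3 + 2×-1 = 1
Result: [[-1, 1], [-1, 1]]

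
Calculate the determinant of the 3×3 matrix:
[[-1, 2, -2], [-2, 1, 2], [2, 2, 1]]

Expansion along first row:
det = -1·det([[1,2],[2,1]]) - 2·det([[-2,2],[2,1]]) + -2·det([[-2,1],[2,2]])
    = -1·(1·1 - 2·2) - 2·(-2·1 - 2·2) + -2·(-2·2 - 1·2)
    = -1·-3 - 2·-6 + -2·-6
    = 3 + 12 + 12 = 27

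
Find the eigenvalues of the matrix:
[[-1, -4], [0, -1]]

Characteristic equation: det(A - λI) = 0
λ² - (trace)λ + (det) = 0
trace = -1 + -1 = -2, det = (-1)(-1) - (-4)(0) = 1
λ² - (-2)λ + (1) = 0
λ = (-2 ± √((-2)² - 4·(1))) / 2 = (-2 ± √0) / 2
Solving: λ = -1, -1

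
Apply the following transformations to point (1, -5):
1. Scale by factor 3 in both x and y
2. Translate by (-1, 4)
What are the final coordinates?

Step 1: Scale (1, -5) by 3 → (3, -15)
Step 2: Translate by (-1, 4) → (2, -11)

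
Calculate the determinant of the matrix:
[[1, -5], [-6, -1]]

For a 2×2 matrix [[a, b], [c, d]], det = ad - bc
det = (1)(-1) - (-5)(-6) = -1 - 30 = -31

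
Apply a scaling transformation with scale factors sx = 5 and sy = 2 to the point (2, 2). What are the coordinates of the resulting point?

Scaling matrix:
[[5, 0], [0, 2]]
Result: (2 × 5, 2 × 2) = (10, 4)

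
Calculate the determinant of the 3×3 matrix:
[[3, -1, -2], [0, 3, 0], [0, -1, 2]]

Expansion along first row:
det = 3·det([[3,0],[-1,2]]) - -1·det([[0,0],[0,2]]) + -2·det([[0,3],[0,-1]])
    = 3·(3·2 - 0·-1) - -1·(0·2 - 0·0) + -2·(0·-1 - 3·0)
    = 3·6 - -1·0 + -2·0
    = 18 + 0 + 0 = 18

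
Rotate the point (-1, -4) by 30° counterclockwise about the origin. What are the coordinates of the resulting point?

Rotation matrix for 30°: [[cos 30°, -sin 30°], [sin 30°, cos 30°]] ≈ [[0.866025, -0.500000], [0.500000, 0.866025]]
[[0.866025, -0.500000], [0.500000, 0.866025]] × [-1, -4]ᵀ ≈ [1.1340, -3.9641]ᵀ
Result: (1.1340, -3.9641)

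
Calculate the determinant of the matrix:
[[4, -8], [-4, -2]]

For a 2×2 matrix [[a, b], [c, d]], det = ad - bc
det = (4)(-2) - (-8)(-4) = -8 - 32 = -40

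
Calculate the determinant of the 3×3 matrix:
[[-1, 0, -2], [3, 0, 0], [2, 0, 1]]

Expansion along first row:
det = -1·det([[0,0],[0,1]]) - 0·det([[3,0],[2,1]]) + -2·det([[3,0],[2,0]])
    = -1·(0·1 - 0·0) - 0·(3·1 - 0·2) + -2·(3·0 - 0·2)
    = -1·0 - 0·3 + -2·0
    = 0 + 0 + 0 = 0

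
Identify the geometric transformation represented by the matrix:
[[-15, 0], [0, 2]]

This matrix represents: non-uniform scaling by sx = -15, sy = 2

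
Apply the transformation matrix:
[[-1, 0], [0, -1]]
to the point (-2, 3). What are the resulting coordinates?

Matrix multiplication:
[[-1, 0], [0, -1]] × [-2, 3]ᵀ
= [(-1)(-2) + (0)(3), (0)(-2) + (-1)(3)]ᵀ
= [2, -3]ᵀ
Result: (2, -3)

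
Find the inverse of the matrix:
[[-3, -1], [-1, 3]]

For [[a,b],[c,d]], inverse = (1/det)·[[d,-b],[-c,a]]
det = (-3)(3) - (-1)(-1) = -9 - 1 = -10
Inverse = (1/-10)·[[3, 1], [1, -3]]
= [[-3/10, -1/10], [-1/10, 3/10]]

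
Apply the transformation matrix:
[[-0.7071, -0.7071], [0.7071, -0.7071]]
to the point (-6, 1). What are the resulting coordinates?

Matrix multiplication:
[[-0.7071, -0.7071], [0.7071, -0.7071]] × [-6, 1]ᵀ
= [(-0.7071)(-6) + (-0.7071)(1), (0.7071)(-6) + (-0.7071)(1)]ᵀ
= [3.5355, -4.9497]ᵀ
Result: (3.5355, -4.9497)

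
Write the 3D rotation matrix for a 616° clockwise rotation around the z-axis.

Rotation matrix for clockwise 616° around z-axis:
A clockwise rotation by 616° is a counterclockwise rotation by -616°.
cos(-616°) = -0.2419, sin(-616°) = 0.9703
Result: [[-0.2419, -0.9703, 0], [0.9703, -0.2419, 0], [0, 0, 1]]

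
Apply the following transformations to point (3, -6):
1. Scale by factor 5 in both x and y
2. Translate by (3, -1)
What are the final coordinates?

Step 1: Scale (3, -6) by 5 → (15, -30)
Step 2: Translate by (3, -1) → (18, -31)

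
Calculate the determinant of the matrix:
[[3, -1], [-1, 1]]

For a 2×2 matrix [[a, b], [c, d]], det = ad - bc
det = (3)(1) - (-1)(-1) = 3 - 1 = 2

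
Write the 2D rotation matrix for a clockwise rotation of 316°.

Rotation matrix formula: [[cos θ, -sin θ], [sin θ, cos θ]]
A clockwise rotation by 316° is equivalent to a counterclockwise rotation by -316°.
For θ = -316°:
cos(-316°) = 0.7193
sin(-316°) = 0.6947
Result: [[0.7193, -0.6947], [0.6947, 0.7193]]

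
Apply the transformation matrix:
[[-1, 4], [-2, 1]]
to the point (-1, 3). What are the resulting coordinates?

Matrix multiplication:
[[-1, 4], [-2, 1]] × [-1, 3]ᵀ
= [(-1)(-1) + (4)(3), (-2)(-1) + (1)(3)]ᵀ
= [13, 5]ᵀ
Result: (13, 5)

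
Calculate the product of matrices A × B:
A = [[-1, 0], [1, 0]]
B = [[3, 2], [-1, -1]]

Matrix multiplication:
C[0][0] = -1×3 + 0×-1 = -3
C[0][1] = -1×2 + 0×-1 = -2
C[1][0] = 1×3 + 0×-1 = 3
C[1][1] = 1×2 + 0×-1 = 2
Result: [[-3, -2], [3, 2]]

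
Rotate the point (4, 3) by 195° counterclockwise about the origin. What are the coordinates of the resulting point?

Rotation matrix for 195°: [[cos 195°, -sin 195°], [sin 195°, cos 195°]] ≈ [[-0.965926, 0.258819], [-0.258819, -0.965926]]
[[-0.965926, 0.258819], [-0.258819, -0.965926]] × [4, 3]ᵀ ≈ [-3.0872, -3.9331]ᵀ
Result: (-3.0872, -3.9331)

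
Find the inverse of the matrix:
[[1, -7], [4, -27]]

For [[a,b],[c,d]], inverse = (1/det)·[[d,-b],[-c,a]]
det = (1)(-27) - (-7)(4) = -27 - -28 = 1
Inverse = [[-27, 7], [-4, 1]]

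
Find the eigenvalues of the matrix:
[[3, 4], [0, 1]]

Characteristic equation: det(A - λI) = 0
λ² - (trace)λ + (det) = 0
trace = 3 + 1 = 4, det = (3)(1) - (4)(0) = 3
λ² - (4)λ + (3) = 0
λ = (4 ± √((4)² - 4·(3))) / 2 = (4 ± √4) / 2
Solving: λ = 1, 3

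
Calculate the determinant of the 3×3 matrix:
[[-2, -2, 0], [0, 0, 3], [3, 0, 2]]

Expansion along first row:
det = -2·det([[0,3],[0,2]]) - -2·det([[0,3],[3,2]]) + 0·det([[0,0],[3,0]])
    = -2·(0·2 - 3·0) - -2·(0·2 - 3·3) + 0·(0·0 - 0·3)
    = -2·0 - -2·-9 + 0·0
    = 0 + -18 + 0 = -18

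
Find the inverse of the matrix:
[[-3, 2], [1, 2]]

For [[a,b],[c,d]], inverse = (1/det)·[[d,-b],[-c,a]]
det = (-3)(2) - (2)(1) = -6 - 2 = -8
Inverse = (1/-8)·[[2, -2], [-1, -3]]
= [[-1/4, 1/4], [1/8, 3/8]]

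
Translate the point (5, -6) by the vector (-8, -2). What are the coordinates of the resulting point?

Translation by (-8, -2) (homogeneous matrix [[1, 0, -8], [0, 1, -2], [0, 0, 1]]):
x' = 5 + -8 = -3
y' = -6 + -2 = -8
Result: (-3, -8)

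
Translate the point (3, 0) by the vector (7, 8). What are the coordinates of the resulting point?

Translation by (7, 8) (homogeneous matrix [[1, 0, 7], [0, 1, 8], [0, 0, 1]]):
x' = 3 + 7 = 10
y' = 0 + 8 = 8
Result: (10, 8)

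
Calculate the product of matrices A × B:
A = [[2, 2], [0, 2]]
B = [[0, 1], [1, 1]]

Matrix multiplication:
C[0][0] = 2×0 + 2×1 = 2
C[0][1] = 2×1 + 2×1 = 4
C[1][0] = 0×0 + 2×1 = 2
C[1][1] = 0×1 + 2×1 = 2
Result: [[2, 4], [2, 2]]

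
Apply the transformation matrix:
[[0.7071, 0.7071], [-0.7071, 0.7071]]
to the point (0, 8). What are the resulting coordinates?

Matrix multiplication:
[[0.7071, 0.7071], [-0.7071, 0.7071]] × [0, 8]ᵀ
= [(0.7071)(0) + (0.7071)(8), (-0.7071)(0) + (0.7071)(8)]ᵀ
= [5.6568, 5.6568]ᵀ
Result: (5.6568, 5.6568)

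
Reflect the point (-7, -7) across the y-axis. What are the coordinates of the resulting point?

Reflection across y-axis: (-7, -7) → (7, -7)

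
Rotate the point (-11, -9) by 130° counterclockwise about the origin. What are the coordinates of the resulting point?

Rotation matrix for 130°: [[cos 130°, -sin 130°], [sin 130°, cos 130°]] ≈ [[-0.642788, -0.766044], [0.766044, -0.642788]]
[[-0.642788, -0.766044], [0.766044, -0.642788]] × [-11, -9]ᵀ ≈ [13.9651, -2.6414]ᵀ
Result: (13.9651, -2.6414)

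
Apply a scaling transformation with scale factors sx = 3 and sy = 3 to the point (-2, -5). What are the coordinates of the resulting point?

Scaling matrix:
[[3, 0], [0, 3]]
Result: (-2 × 3, -5 × 3) = (-6, -15)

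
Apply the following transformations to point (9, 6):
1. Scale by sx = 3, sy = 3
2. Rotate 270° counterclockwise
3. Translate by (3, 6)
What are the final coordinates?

Step 1: Scale → (27, 18)
Step 2: Rotate 270° → (18, -27)
Step 3: Translate → (21, -21)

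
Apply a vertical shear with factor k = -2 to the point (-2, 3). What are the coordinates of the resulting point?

Shear matrix for vertical shear with factor k = -2:
[[1, 0], [-2, 1]]
Result: (-2, 3) → (-2, 7)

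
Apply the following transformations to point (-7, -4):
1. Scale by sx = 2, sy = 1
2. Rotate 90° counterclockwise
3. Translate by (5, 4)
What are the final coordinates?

Step 1: Scale → (-14, -4)
Step 2: Rotate 90° → (4, -14)
Step 3: Translate → (9, -10)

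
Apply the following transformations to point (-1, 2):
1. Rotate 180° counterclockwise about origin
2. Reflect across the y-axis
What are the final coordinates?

Step 1: Rotate 180° → (1, -2)
Step 2: Reflect across y-axis → (-1, -2)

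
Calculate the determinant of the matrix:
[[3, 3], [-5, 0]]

For a 2×2 matrix [[a, b], [c, d]], det = ad - bc
det = (3)(0) - (3)(-5) = 0 - -15 = 15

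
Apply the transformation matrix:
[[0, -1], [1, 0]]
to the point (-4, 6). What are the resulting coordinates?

Matrix multiplication:
[[0, -1], [1, 0]] × [-4, 6]ᵀ
= [(0)(-4) + (-1)(6), (1)(-4) + (0)(6)]ᵀ
= [-6, -4]ᵀ
Result: (-6, -4)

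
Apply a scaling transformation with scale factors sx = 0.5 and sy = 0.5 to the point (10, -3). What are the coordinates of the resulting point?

Scaling matrix:
[[0.50, 0], [0, 0.50]]
Result: (10 × 0.5, -3 × 0.5) = (5, -1.5)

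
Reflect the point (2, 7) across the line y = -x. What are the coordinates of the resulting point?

Reflection across line y = -x: (2, 7) → (-7, -2)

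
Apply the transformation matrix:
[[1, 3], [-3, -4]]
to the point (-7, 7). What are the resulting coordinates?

Matrix multiplication:
[[1, 3], [-3, -4]] × [-7, 7]ᵀ
= [(1)(-7) + (3)(7), (-3)(-7) + (-4)(7)]ᵀ
= [14, -7]ᵀ
Result: (14, -7)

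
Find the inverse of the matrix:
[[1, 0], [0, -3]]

For [[a,b],[c,d]], inverse = (1/det)·[[d,-b],[-c,a]]
det = (1)(-3) - (0)(0) = -3 - 0 = -3
Inverse = (1/-3)·[[-3, 0], [0, 1]]
= [[1, 0], [0, -1/3]]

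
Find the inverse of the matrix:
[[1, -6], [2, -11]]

For [[a,b],[c,d]], inverse = (1/det)·[[d,-b],[-c,a]]
det = (1)(-11) - (-6)(2) = -11 - -12 = 1
Inverse = [[-11, 6], [-2, 1]]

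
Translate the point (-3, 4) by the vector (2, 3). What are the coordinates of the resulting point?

Translation by (2, 3) (homogeneous matrix [[1, 0, 2], [0, 1, 3], [0, 0, 1]]):
x' = -3 + 2 = -1
y' = 4 + 3 = 7
Result: (-1, 7)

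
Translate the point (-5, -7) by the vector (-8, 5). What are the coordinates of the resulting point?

Translation by (-8, 5) (homogeneous matrix [[1, 0, -8], [0, 1, 5], [0, 0, 1]]):
x' = -5 + -8 = -13
y' = -7 + 5 = -2
Result: (-13, -2)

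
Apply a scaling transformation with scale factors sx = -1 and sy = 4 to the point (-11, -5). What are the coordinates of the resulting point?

Scaling matrix:
[[-1, 0], [0, 4]]
Result: (-11 × -1, -5 × 4) = (11, -20)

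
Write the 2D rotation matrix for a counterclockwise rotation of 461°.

Rotation matrix formula: [[cos θ, -sin θ], [sin θ, cos θ]]
For θ = 461°:
cos(461°) = -0.1908
sin(461°) = 0.9816
Result: [[-0.1908, -0.9816], [0.9816, -0.1908]]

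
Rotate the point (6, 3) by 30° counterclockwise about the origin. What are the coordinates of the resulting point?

Rotation matrix for 30°: [[cos 30°, -sin 30°], [sin 30°, cos 30°]] ≈ [[0.866025, -0.500000], [0.500000, 0.866025]]
[[0.866025, -0.500000], [0.500000, 0.866025]] × [6, 3]ᵀ ≈ [3.6962, 5.5981]ᵀ
Result: (3.6962, 5.5981)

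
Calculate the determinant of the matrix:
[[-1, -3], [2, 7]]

For a 2×2 matrix [[a, b], [c, d]], det = ad - bc
det = (-1)(7) - (-3)(2) = -7 - -6 = -1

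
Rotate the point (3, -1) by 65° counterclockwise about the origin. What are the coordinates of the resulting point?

Rotation matrix for 65°: [[cos 65°, -sin 65°], [sin 65°, cos 65°]] ≈ [[0.422618, -0.906308], [0.906308, 0.422618]]
[[0.422618, -0.906308], [0.906308, 0.422618]] × [3, -1]ᵀ ≈ [2.1742, 2.2963]ᵀ
Result: (2.1742, 2.2963)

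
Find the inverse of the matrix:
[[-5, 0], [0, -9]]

For [[a,b],[c,d]], inverse = (1/det)·[[d,-b],[-c,a]]
det = (-5)(-9) - (0)(0) = 45 - 0 = 45
Inverse = (1/45)·[[-9, 0], [0, -5]]
= [[-1/5, 0], [0, -1/9]]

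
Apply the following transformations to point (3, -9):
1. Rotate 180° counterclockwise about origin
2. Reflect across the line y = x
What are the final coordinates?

Step 1: Rotate 180° → (-3, 9)
Step 2: Reflect across line y = x → (9, -3)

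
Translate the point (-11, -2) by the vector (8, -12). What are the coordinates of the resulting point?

Translation by (8, -12) (homogeneous matrix [[1, 0, 8], [0, 1, -12], [0, 0, 1]]):
x' = -11 + 8 = -3
y' = -2 + -12 = -14
Result: (-3, -14)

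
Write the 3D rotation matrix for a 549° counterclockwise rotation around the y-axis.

Rotation matrix for counterclockwise 549° around y-axis:
cos(549°) = -0.9877, sin(549°) = -0.1564
Result: [[-0.9877, 0, -0.1564], [0, 1, 0], [0.1564, 0, -0.9877]]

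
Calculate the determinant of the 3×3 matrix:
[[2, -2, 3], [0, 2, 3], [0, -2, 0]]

Expansion along first row:
det = 2·det([[2,3],[-2,0]]) - -2·det([[0,3],[0,0]]) + 3·det([[0,2],[0,-2]])
    = 2·(2·0 - 3·-2) - -2·(0·0 - 3·0) + 3·(0·-2 - 2·0)
    = 2·6 - -2·0 + 3·0
    = 12 + 0 + 0 = 12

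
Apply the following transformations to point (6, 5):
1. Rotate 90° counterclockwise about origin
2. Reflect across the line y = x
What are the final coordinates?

Step 1: Rotate 90° → (-5, 6)
Step 2: Reflect across line y = x → (6, -5)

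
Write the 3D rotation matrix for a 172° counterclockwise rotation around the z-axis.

Rotation matrix for counterclockwise 172° around z-axis:
cos(172°) = -0.9903, sin(172°) = 0.1392
Result: [[-0.9903, -0.1392, 0], [0.1392, -0.9903, 0], [0, 0, 1]]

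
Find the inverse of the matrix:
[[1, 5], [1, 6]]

For [[a,b],[c,d]], inverse = (1/det)·[[d,-b],[-c,a]]
det = (1)(6) - (5)(1) = 6 - 5 = 1
Inverse = [[6, -5], [-1, 1]]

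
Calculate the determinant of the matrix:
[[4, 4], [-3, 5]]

For a 2×2 matrix [[a, b], [c, d]], det = ad - bc
det = (4)(5) - (4)(-3) = 20 - -12 = 32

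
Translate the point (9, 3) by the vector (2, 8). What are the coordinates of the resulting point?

Translation by (2, 8) (homogeneous matrix [[1, 0, 2], [0, 1, 8], [0, 0, 1]]):
x' = 9 + 2 = 11
y' = 3 + 8 = 11
Result: (11, 11)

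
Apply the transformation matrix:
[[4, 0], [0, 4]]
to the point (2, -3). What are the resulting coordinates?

Matrix multiplication:
[[4, 0], [0, 4]] × [2, -3]ᵀ
= [(4)(2) + (0)(-3), (0)(2) + (4)(-3)]ᵀ
= [8, -12]ᵀ
Result: (8, -12)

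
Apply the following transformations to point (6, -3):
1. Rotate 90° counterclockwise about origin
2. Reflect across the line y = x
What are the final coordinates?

Step 1: Rotate 90° → (3, 6)
Step 2: Reflect across line y = x → (6, 3)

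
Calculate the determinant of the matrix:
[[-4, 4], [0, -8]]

For a 2×2 matrix [[a, b], [c, d]], det = ad - bc
det = (-4)(-8) - (4)(0) = 32 - 0 = 32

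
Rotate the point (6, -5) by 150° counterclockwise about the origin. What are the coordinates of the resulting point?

Rotation matrix for 150°: [[cos 150°, -sin 150°], [sin 150°, cos 150°]] ≈ [[-0.866025, -0.500000], [0.500000, -0.866025]]
[[-0.866025, -0.500000], [0.500000, -0.866025]] × [6, -5]ᵀ ≈ [-2.6962, 7.3301]ᵀ
Result: (-2.6962, 7.3301)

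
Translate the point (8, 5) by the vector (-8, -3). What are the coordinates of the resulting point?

Translation by (-8, -3) (homogeneous matrix [[1, 0, -8], [0, 1, -3], [0, 0, 1]]):
x' = 8 + -8 = 0
y' = 5 + -3 = 2
Result: (0, 2)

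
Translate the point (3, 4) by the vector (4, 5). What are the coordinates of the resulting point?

Translation by (4, 5) (homogeneous matrix [[1, 0, 4], [0, 1, 5], [0, 0, 1]]):
x' = 3 + 4 = 7
y' = 4 + 5 = 9
Result: (7, 9)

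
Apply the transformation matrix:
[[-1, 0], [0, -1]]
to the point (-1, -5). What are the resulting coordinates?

Matrix multiplication:
[[-1, 0], [0, -1]] × [-1, -5]ᵀ
= [(-1)(-1) + (0)(-5), (0)(-1) + (-1)(-5)]ᵀ
= [1, 5]ᵀ
Result: (1, 5)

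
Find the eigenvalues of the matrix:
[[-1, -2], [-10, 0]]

Characteristic equation: det(A - λI) = 0
λ² - (trace)λ + (det) = 0
trace = -1 + 0 = -1, det = (-1)(0) - (-2)(-10) = -20
λ² - (-1)λ + (-20) = 0
λ = (-1 ± √((-1)² - 4·(-20))) / 2 = (-1 ± √81) / 2
Solving: λ = -5, 4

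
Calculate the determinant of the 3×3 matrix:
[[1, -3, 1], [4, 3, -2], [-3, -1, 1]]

Expansion along first row:
det = 1·det([[3,-2],[-1,1]]) - -3·det([[4,-2],[-3,1]]) + 1·det([[4,3],[-3,-1]])
    = 1·(3·1 - -2·-1) - -3·(4·1 - -2·-3) + 1·(4·-1 - 3·-3)
    = 1·1 - -3·-2 + 1·5
    = 1 + -6 + 5 = 0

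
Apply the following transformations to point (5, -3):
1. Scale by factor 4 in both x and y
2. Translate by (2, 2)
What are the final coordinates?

Step 1: Scale (5, -3) by 4 → (20, -12)
Step 2: Translate by (2, 2) → (22, -10)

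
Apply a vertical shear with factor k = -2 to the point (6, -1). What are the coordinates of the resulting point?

Shear matrix for vertical shear with factor k = -2:
[[1, 0], [-2, 1]]
Result: (6, -1) → (6, -13)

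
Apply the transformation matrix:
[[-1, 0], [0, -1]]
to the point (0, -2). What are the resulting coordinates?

Matrix multiplication:
[[-1, 0], [0, -1]] × [0, -2]ᵀ
= [(-1)(0) + (0)(-2), (0)(0) + (-1)(-2)]ᵀ
= [0, 2]ᵀ
Result: (0, 2)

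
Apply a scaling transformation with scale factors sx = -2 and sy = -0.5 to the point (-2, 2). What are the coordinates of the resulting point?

Scaling matrix:
[[-2, 0], [0, -0.50]]
Result: (-2 × -2, 2 × -0.5) = (4, -1)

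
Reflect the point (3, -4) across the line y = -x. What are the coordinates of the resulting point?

Reflection across line y = -x: (3, -4) → (4, -3)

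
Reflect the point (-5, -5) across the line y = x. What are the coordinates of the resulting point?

Reflection across line y = x: (-5, -5) → (-5, -5)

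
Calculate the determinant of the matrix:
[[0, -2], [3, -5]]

For a 2×2 matrix [[a, b], [c, d]], det = ad - bc
det = (0)(-5) - (-2)(3) = 0 - -6 = 6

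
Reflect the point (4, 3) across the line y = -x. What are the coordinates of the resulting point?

Reflection across line y = -x: (4, 3) → (-3, -4)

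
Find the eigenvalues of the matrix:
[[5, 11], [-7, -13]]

Characteristic equation: det(A - λI) = 0
λ² - (trace)λ + (det) = 0
trace = 5 + -13 = -8, det = (5)(-13) - (11)(-7) = 12
λ² - (-8)λ + (12) = 0
λ = (-8 ± √((-8)² - 4·(12))) / 2 = (-8 ± √16) / 2
Solving: λ = -6, -2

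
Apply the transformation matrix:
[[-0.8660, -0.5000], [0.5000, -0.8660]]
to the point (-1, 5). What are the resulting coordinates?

Matrix multiplication:
[[-0.8660, -0.5000], [0.5000, -0.8660]] × [-1, 5]ᵀ
= [(-0.8660)(-1) + (-0.5000)(5), (0.5000)(-1) + (-0.8660)(5)]ᵀ
= [-1.6340, -4.8300]ᵀ
Result: (-1.6340, -4.8300)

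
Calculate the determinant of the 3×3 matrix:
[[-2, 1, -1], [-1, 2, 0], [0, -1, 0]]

Expansion along first row:
det = -2·det([[2,0],[-1,0]]) - 1·det([[-1,0],[0,0]]) + -1·det([[-1,2],[0,-1]])
    = -2·(2·0 - 0·-1) - 1·(-1·0 - 0·0) + -1·(-1·-1 - 2·0)
    = -2·0 - 1·0 + -1·1
    = 0 + 0 + -1 = -1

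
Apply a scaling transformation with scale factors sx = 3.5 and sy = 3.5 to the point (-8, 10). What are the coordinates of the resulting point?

Scaling matrix:
[[3.50, 0], [0, 3.50]]
Result: (-8 × 3.5, 10 × 3.5) = (-28, 35)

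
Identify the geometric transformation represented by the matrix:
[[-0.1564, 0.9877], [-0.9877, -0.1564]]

This matrix represents: rotation by 261° counterclockwise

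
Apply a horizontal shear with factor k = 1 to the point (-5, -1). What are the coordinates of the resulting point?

Shear matrix for horizontal shear with factor k = 1:
[[1, 1], [0, 1]]
Result: (-5, -1) → (-6, -1)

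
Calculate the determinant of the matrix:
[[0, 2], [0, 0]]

For a 2×2 matrix [[a, b], [c, d]], det = ad - bc
det = (0)(0) - (2)(0) = 0 - 0 = 0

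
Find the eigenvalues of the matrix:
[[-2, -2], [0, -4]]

Characteristic equation: det(A - λI) = 0
λ² - (trace)λ + (det) = 0
trace = -2 + -4 = -6, det = (-2)(-4) - (-2)(0) = 8
λ² - (-6)λ + (8) = 0
λ = (-6 ± √((-6)² - 4·(8))) / 2 = (-6 ± √4) / 2
Solving: λ = -4, -2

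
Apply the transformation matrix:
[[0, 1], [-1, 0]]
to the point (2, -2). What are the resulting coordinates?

Matrix multiplication:
[[0, 1], [-1, 0]] × [2, -2]ᵀ
= [(0)(2) + (1)(-2), (-1)(2) + (0)(-2)]ᵀ
= [-2, -2]ᵀ
Result: (-2, -2)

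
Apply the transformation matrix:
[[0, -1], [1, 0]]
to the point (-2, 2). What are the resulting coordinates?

Matrix multiplication:
[[0, -1], [1, 0]] × [-2, 2]ᵀ
= [(0)(-2) + (-1)(2), (1)(-2) + (0)(2)]ᵀ
= [-2, -2]ᵀ
Result: (-2, -2)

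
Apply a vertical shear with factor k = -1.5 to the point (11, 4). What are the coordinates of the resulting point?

Shear matrix for vertical shear with factor k = -1.5:
[[1, 0], [-1.50, 1]]
Result: (11, 4) → (11, -12.5)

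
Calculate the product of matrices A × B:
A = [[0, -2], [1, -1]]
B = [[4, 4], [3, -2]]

Matrix multiplication:
C[0][0] = 0×4 + -2×3 = -6
C[0][1] = 0×4 + -2×-2 = 4
C[1][0] = 1×4 + -1×3 = 1
C[1][1] = 1×4 + -1×-2 = 6
Result: [[-6, 4], [1, 6]]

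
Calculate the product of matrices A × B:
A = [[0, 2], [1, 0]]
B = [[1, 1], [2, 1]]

Matrix multiplication:
C[0][0] = 0×1 + 2×2 = 4
C[0][1] = 0×1 + 2×1 = 2
C[1][0] = 1×1 + 0×2 = 1
C[1][1] = 1×1 + 0×1 = 1
Result: [[4, 2], [1, 1]]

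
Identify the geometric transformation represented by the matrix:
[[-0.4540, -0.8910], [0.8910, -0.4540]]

This matrix represents: rotation by 117° counterclockwise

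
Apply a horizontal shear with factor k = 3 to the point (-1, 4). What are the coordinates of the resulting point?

Shear matrix for horizontal shear with factor k = 3:
[[1, 3], [0, 1]]
Result: (-1, 4) → (11, 4)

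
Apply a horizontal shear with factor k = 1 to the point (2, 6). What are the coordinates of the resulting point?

Shear matrix for horizontal shear with factor k = 1:
[[1, 1], [0, 1]]
Result: (2, 6) → (8, 6)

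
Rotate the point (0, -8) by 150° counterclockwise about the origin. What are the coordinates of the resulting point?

Rotation matrix for 150°: [[cos 150°, -sin 150°], [sin 150°, cos 150°]] ≈ [[-0.866025, -0.500000], [0.500000, -0.866025]]
[[-0.866025, -0.500000], [0.500000, -0.866025]] × [0, -8]ᵀ ≈ [4, 6.9282]ᵀ
Result: (4, 6.9282)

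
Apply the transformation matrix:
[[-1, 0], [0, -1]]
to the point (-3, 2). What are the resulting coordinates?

Matrix multiplication:
[[-1, 0], [0, -1]] × [-3, 2]ᵀ
= [(-1)(-3) + (0)(2), (0)(-3) + (-1)(2)]ᵀ
= [3, -2]ᵀ
Result: (3, -2)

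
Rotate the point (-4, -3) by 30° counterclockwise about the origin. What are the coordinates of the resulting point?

Rotation matrix for 30°: [[cos 30°, -sin 30°], [sin 30°, cos 30°]] ≈ [[0.866025, -0.500000], [0.500000, 0.866025]]
[[0.866025, -0.500000], [0.500000, 0.866025]] × [-4, -3]ᵀ ≈ [-1.9641, -4.5981]ᵀ
Result: (-1.9641, -4.5981)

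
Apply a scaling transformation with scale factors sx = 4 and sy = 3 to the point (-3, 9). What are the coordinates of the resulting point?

Scaling matrix:
[[4, 0], [0, 3]]
Result: (-3 × 4, 9 × 3) = (-12, 27)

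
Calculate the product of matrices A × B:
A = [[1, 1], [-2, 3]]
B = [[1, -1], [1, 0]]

Matrix multiplication:
C[0][0] = 1×1 + 1×1 = 2
C[0][1] = 1×-1 + 1×0 = -1
C[1][0] = -2×1 + 3×1 = 1
C[1][1] = -2×-1 + 3×0 = 2
Result: [[2, -1], [1, 2]]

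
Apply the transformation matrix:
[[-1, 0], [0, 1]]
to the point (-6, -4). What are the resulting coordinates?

Matrix multiplication:
[[-1, 0], [0, 1]] × [-6, -4]ᵀ
= [(-1)(-6) + (0)(-4), (0)(-6) + (1)(-4)]ᵀ
= [6, -4]ᵀ
Result: (6, -4)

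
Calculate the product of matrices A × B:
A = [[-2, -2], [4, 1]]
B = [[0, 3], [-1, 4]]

Matrix multiplication:
C[0][0] = -2×0 + -2×-1 = 2
C[0][1] = -2×3 + -2×4 = -14
C[1][0] = 4×0 + 1×-1 = -1
C[1][1] = 4×3 + 1×4 = 16
Result: [[2, -14], [-1, 16]]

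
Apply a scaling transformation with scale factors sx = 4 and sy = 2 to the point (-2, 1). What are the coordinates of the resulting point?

Scaling matrix:
[[4, 0], [0, 2]]
Result: (-2 × 4, 1 × 2) = (-8, 2)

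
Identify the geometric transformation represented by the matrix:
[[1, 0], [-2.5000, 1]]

This matrix represents: vertical shear with factor -2.5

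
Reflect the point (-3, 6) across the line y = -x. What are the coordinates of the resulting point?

Reflection across line y = -x: (-3, 6) → (-6, 3)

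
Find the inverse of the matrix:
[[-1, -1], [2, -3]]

For [[a,b],[c,d]], inverse = (1/det)·[[d,-b],[-c,a]]
det = (-1)(-3) - (-1)(2) = 3 - -2 = 5
Inverse = (1/5)·[[-3, 1], [-2, -1]]
= [[-3/5, 1/5], [-2/5, -1/5]]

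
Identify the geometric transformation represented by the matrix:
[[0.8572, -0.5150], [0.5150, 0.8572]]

This matrix represents: rotation by 31° counterclockwise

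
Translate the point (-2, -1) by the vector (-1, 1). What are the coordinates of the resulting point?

Translation by (-1, 1) (homogeneous matrix [[1, 0, -1], [0, 1, 1], [0, 0, 1]]):
x' = -2 + -1 = -3
y' = -1 + 1 = 0
Result: (-3, 0)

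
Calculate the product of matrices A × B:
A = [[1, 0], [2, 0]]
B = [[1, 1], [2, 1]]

Matrix multiplication:
C[0][0] = 1×1 + 0×2 = 1
C[0][1] = 1×1 + 0×1 = 1
C[1][0] = 2×1 + 0×2 = 2
C[1][1] = 2×1 + 0×1 = 2
Result: [[1, 1], [2, 2]]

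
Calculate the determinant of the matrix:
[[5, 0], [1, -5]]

For a 2×2 matrix [[a, b], [c, d]], det = ad - bc
det = (5)(-5) - (0)(1) = -25 - 0 = -25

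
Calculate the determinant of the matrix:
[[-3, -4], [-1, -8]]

For a 2×2 matrix [[a, b], [c, d]], det = ad - bc
det = (-3)(-8) - (-4)(-1) = 24 - 4 = 20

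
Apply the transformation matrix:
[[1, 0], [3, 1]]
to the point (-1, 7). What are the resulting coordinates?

Matrix multiplication:
[[1, 0], [3, 1]] × [-1, 7]ᵀ
= [(1)(-1) + (0)(7), (3)(-1) + (1)(7)]ᵀ
= [-1, 4]ᵀ
Result: (-1, 4)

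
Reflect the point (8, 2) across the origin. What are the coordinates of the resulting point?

Reflection across origin: (8, 2) → (-8, -2)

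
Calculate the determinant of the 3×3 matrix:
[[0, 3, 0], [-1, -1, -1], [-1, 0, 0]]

Expansion along first row:
det = 0·det([[-1,-1],[0,0]]) - 3·det([[-1,-1],[-1,0]]) + 0·det([[-1,-1],[-1,0]])
    = 0·(-1·0 - -1·0) - 3·(-1·0 - -1·-1) + 0·(-1·0 - -1·-1)
    = 0·0 - 3·-1 + 0·-1
    = 0 + 3 + 0 = 3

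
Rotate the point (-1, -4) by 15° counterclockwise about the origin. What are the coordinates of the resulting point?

Rotation matrix for 15°: [[cos 15°, -sin 15°], [sin 15°, cos 15°]] ≈ [[0.965926, -0.258819], [0.258819, 0.965926]]
[[0.965926, -0.258819], [0.258819, 0.965926]] × [-1, -4]ᵀ ≈ [0.0694, -4.1225]ᵀ
Result: (0.0694, -4.1225)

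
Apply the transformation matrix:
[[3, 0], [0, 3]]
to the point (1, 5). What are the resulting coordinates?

Matrix multiplication:
[[3, 0], [0, 3]] × [1, 5]ᵀ
= [(3)(1) + (0)(5), (0)(1) + (3)(5)]ᵀ
= [3, 15]ᵀ
Result: (3, 15)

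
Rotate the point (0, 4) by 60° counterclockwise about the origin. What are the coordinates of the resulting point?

Rotation matrix for 60°: [[cos 60°, -sin 60°], [sin 60°, cos 60°]] ≈ [[0.500000, -0.866025], [0.866025, 0.500000]]
[[0.500000, -0.866025], [0.866025, 0.500000]] × [0, 4]ᵀ ≈ [-3.4641, 2]ᵀ
Result: (-3.4641, 2)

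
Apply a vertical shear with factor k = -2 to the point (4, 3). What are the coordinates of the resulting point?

Shear matrix for vertical shear with factor k = -2:
[[1, 0], [-2, 1]]
Result: (4, 3) → (4, -5)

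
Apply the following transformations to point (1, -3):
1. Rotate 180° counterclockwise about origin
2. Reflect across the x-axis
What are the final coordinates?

Step 1: Rotate 180° → (-1, 3)
Step 2: Reflect across x-axis → (-1, -3)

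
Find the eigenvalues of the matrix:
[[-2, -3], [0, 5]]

Characteristic equation: det(A - λI) = 0
λ² - (trace)λ + (det) = 0
trace = -2 + 5 = 3, det = (-2)(5) - (-3)(0) = -10
λ² - (3)λ + (-10) = 0
λ = (3 ± √((3)² - 4·(-10))) / 2 = (3 ± √49) / 2
Solving: λ = -2, 5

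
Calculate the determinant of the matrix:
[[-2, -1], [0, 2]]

For a 2×2 matrix [[a, b], [c, d]], det = ad - bc
det = (-2)(2) - (-1)(0) = -4 - 0 = -4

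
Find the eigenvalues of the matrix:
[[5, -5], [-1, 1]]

Characteristic equation: det(A - λI) = 0
λ² - (trace)λ + (det) = 0
trace = 5 + 1 = 6, det = (5)(1) - (-5)(-1) = 0
λ² - (6)λ + (0) = 0
λ = (6 ± √((6)² - 4·(0))) / 2 = (6 ± √36) / 2
Solving: λ = 0, 6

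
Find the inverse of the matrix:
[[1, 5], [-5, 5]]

For [[a,b],[c,d]], inverse = (1/det)·[[d,-b],[-c,a]]
det = (1)(5) - (5)(-5) = 5 - -25 = 30
Inverse = (1/30)·[[5, -5], [5, 1]]
= [[1/6, -1/6], [1/6, 1/30]]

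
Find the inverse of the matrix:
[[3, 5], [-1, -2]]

For [[a,b],[c,d]], inverse = (1/det)·[[d,-b],[-c,a]]
det = (3)(-2) - (5)(-1) = -6 - -5 = -1
Inverse = (1/-1)·[[-2, -5], [1, 3]]
= [[2, 5], [-1, -3]]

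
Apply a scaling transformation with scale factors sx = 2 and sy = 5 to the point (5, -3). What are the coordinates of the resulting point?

Scaling matrix:
[[2, 0], [0, 5]]
Result: (5 × 2, -3 × 5) = (10, -15)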